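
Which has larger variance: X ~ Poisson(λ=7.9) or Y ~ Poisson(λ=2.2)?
X has larger variance (7.9000 > 2.2000)

Compute the variance for each distribution:

X ~ Poisson(λ=7.9):
Var(X) = 7.9000

Y ~ Poisson(λ=2.2):
Var(Y) = 2.2000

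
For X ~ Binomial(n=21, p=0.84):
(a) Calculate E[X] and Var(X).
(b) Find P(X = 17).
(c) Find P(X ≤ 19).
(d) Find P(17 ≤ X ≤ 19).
(a) E[X] = 17.6400, Var(X) = 2.8224
(b) P(X = 17) = 0.202438
(c) P(X ≤ 19) = 0.871520
(d) P(17 ≤ X ≤ 19) = 0.634394

We have X ~ Binomial(n=21, p=0.84).

(a) Moments:
E[X] = 17.6400
Var(X) = 2.8224
σ = √Var(X) = 1.6800

(b) Point probability using PMF:
P(X = 17) = 0.202438

(c) Cumulative probability using CDF:
P(X ≤ 19) = F(19) = 0.871520

(d) Range probability:
P(17 ≤ X ≤ 19) = P(X ≤ 19) - P(X ≤ 16)
                   = F(19) - F(16)
                   = 0.871520 - 0.237126
                   = 0.634394

This means approximately 63.4% of outcomes fall in the interval [17, 19].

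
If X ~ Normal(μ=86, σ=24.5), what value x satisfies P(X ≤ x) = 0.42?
81.0536

We have X ~ Normal(μ=86, σ=24.5).

We want to find x such that P(X ≤ x) = 0.42.

This is the 42nd percentile, which means 42% of values fall below this point.

Using the inverse CDF (quantile function):
x = F⁻¹(0.42) = 81.0536

Verification: P(X ≤ 81.0536) = 0.42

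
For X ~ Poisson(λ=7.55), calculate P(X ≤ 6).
0.371353

We have X ~ Poisson(λ=7.55).

The CDF gives us P(X ≤ k).

Using the CDF:
P(X ≤ 6) = 0.371353

This means there's approximately a 37.1% chance that X is at most 6.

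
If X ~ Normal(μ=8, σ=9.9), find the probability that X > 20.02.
0.112347

We have X ~ Normal(μ=8, σ=9.9).

P(X > 20.02) = 1 - P(X ≤ 20.02)
                = 1 - F(20.02)
                = 1 - 0.887653
                = 0.112347

So there's approximately a 11.2% chance that X exceeds 20.02.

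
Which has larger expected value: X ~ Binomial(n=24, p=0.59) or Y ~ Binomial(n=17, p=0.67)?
X has larger mean (14.1600 > 11.3900)

Compute the expected value for each distribution:

X ~ Binomial(n=24, p=0.59):
E[X] = 14.1600

Y ~ Binomial(n=17, p=0.67):
E[Y] = 11.3900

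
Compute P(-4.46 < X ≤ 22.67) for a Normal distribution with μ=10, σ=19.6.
0.510667

We have X ~ Normal(μ=10, σ=19.6).

To find P(-4.46 < X ≤ 22.67), we use:
P(-4.46 < X ≤ 22.67) = P(X ≤ 22.67) - P(X ≤ -4.46)
                 = F(22.67) - F(-4.46)
                 = 0.740999 - 0.230332
                 = 0.510667

So there's approximately a 51.1% chance that X falls in this range.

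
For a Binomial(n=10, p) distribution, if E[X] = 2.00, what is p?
p = 0.2

For a Binomial(n, p) distribution:
E[X] = n × p

Given n = 10 and E[X] = 2.00:
2.00 = 10 × p
p = 2.00 / 10 = 0.2

Verification: Binomial(10, 0.2) has E[X] = 2.00 ✓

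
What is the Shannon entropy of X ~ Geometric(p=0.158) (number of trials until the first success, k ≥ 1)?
2.7616 nats

We have X ~ Geometric(p=0.158) (number of trials until the first success, k ≥ 1).

The Shannon entropy measures the uncertainty or information content of the distribution.

For a Geometric distribution with p=0.158 (number of trials until the first success, k ≥ 1):
H(X) = 2.7616 nats

(In bits, this would be 3.9842 bits.)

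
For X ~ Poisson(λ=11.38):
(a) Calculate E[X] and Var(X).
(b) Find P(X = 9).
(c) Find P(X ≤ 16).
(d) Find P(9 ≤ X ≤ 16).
(a) E[X] = 11.3800, Var(X) = 11.3800
(b) P(X = 9) = 0.100750
(c) P(X ≤ 16) = 0.928911
(d) P(9 ≤ X ≤ 16) = 0.728929

We have X ~ Poisson(λ=11.38).

(a) Moments:
E[X] = 11.3800
Var(X) = 11.3800
σ = √Var(X) = 3.3734

(b) Point probability using PMF:
P(X = 9) = 0.100750

(c) Cumulative probability using CDF:
P(X ≤ 16) = F(16) = 0.928911

(d) Range probability:
P(9 ≤ X ≤ 16) = P(X ≤ 16) - P(X ≤ 8)
                   = F(16) - F(8)
                   = 0.928911 - 0.199982
                   = 0.728929

This means approximately 72.9% of outcomes fall in the interval [9, 16].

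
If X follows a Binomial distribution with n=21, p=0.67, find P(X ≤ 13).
0.386523

We have X ~ Binomial(n=21, p=0.67).

The CDF gives us P(X ≤ k).

Using the CDF:
P(X ≤ 13) = 0.386523

This means there's approximately a 38.7% chance that X is at most 13.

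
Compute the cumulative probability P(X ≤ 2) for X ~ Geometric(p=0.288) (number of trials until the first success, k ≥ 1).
0.493056

We have X ~ Geometric(p=0.288) (number of trials until the first success, k ≥ 1).

The CDF gives us P(X ≤ k).

Using the CDF:
P(X ≤ 2) = 0.493056

This means there's approximately a 49.3% chance that X is at most 2.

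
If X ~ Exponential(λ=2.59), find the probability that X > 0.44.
0.319947

We have X ~ Exponential(λ=2.59).

P(X > 0.44) = 1 - P(X ≤ 0.44)
                = 1 - F(0.44)
                = 1 - 0.680053
                = 0.319947

So there's approximately a 32.0% chance that X exceeds 0.44.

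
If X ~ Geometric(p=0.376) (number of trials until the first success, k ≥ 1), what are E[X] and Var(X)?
E[X] = 2.6596, Var(X) = 4.4138

We have X ~ Geometric(p=0.376) (number of trials until the first success, k ≥ 1).

For a Geometric distribution with p=0.376 (number of trials until the first success, k ≥ 1):

Expected value:
E[X] = 2.6596

Variance:
Var(X) = 4.4138

Standard deviation:
σ = √Var(X) = 2.1009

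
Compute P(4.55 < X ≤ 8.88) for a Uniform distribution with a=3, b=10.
0.618571

We have X ~ Uniform(a=3, b=10).

To find P(4.55 < X ≤ 8.88), we use:
P(4.55 < X ≤ 8.88) = P(X ≤ 8.88) - P(X ≤ 4.55)
                 = F(8.88) - F(4.55)
                 = 0.840000 - 0.221429
                 = 0.618571

So there's approximately a 61.9% chance that X falls in this range.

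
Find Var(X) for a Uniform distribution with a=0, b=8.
5.3333

We have X ~ Uniform(a=0, b=8).

For a Uniform distribution with a=0, b=8:
Var(X) = 5.3333

The variance measures the spread of the distribution around the mean.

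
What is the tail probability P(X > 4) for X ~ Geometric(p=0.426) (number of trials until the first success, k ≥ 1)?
0.108554

We have X ~ Geometric(p=0.426) (number of trials until the first success, k ≥ 1).

P(X > 4) = 1 - P(X ≤ 4)
                = 1 - F(4)
                = 1 - 0.891446
                = 0.108554

So there's approximately a 10.9% chance that X exceeds 4.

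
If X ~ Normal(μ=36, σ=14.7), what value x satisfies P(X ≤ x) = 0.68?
42.8752

We have X ~ Normal(μ=36, σ=14.7).

We want to find x such that P(X ≤ x) = 0.68.

This is the 68th percentile, which means 68% of values fall below this point.

Using the inverse CDF (quantile function):
x = F⁻¹(0.68) = 42.8752

Verification: P(X ≤ 42.8752) = 0.68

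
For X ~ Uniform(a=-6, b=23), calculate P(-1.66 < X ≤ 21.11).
0.785172

We have X ~ Uniform(a=-6, b=23).

To find P(-1.66 < X ≤ 21.11), we use:
P(-1.66 < X ≤ 21.11) = P(X ≤ 21.11) - P(X ≤ -1.66)
                 = F(21.11) - F(-1.66)
                 = 0.934828 - 0.149655
                 = 0.785172

So there's approximately a 78.5% chance that X falls in this range.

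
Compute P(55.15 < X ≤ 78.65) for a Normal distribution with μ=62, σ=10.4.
0.690248

We have X ~ Normal(μ=62, σ=10.4).

To find P(55.15 < X ≤ 78.65), we use:
P(55.15 < X ≤ 78.65) = P(X ≤ 78.65) - P(X ≤ 55.15)
                 = F(78.65) - F(55.15)
                 = 0.945307 - 0.255059
                 = 0.690248

So there's approximately a 69.0% chance that X falls in this range.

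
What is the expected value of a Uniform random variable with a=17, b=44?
30.5000

We have X ~ Uniform(a=17, b=44).

For a Uniform distribution with a=17, b=44:
E[X] = 30.5000

This is the expected (average) value of X.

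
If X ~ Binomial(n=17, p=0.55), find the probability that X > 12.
0.059576

We have X ~ Binomial(n=17, p=0.55).

P(X > 12) = 1 - P(X ≤ 12)
                = 1 - F(12)
                = 1 - 0.940424
                = 0.059576

So there's approximately a 6.0% chance that X exceeds 12.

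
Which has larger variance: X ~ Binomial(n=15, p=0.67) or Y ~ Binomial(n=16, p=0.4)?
Y has larger variance (3.8400 > 3.3165)

Compute the variance for each distribution:

X ~ Binomial(n=15, p=0.67):
Var(X) = 3.3165

Y ~ Binomial(n=16, p=0.4):
Var(Y) = 3.8400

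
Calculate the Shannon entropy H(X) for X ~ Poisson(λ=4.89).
2.1927 nats

We have X ~ Poisson(λ=4.89).

The Shannon entropy measures the uncertainty or information content of the distribution.

For a Poisson distribution with λ=4.89:
H(X) = 2.1927 nats

(In bits, this would be 3.1635 bits.)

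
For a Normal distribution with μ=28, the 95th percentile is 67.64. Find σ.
σ = 24.0994

For X ~ Normal(μ, σ), the p-th percentile satisfies x = μ + z_p × σ,
where z_p = Φ⁻¹(p) is the standard normal quantile.

Step 1: z_{0.95} = Φ⁻¹(0.95) = 1.6449

Step 2: Solve for σ:
67.64 = 28 + 1.6449 × σ
σ = (67.64 - 28) / 1.6449
σ = 39.64 / 1.6449
σ = 24.0994

Verification: μ + z × σ = 28 + 1.6449 × 24.0994 = 67.64 ✓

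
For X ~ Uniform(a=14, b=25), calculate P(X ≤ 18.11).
0.373636

We have X ~ Uniform(a=14, b=25).

The CDF gives us P(X ≤ k).

Using the CDF:
P(X ≤ 18.11) = 0.373636

This means there's approximately a 37.4% chance that X is at most 18.11.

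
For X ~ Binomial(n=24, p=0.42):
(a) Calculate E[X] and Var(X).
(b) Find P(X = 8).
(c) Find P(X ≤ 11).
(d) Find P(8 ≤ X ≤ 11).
(a) E[X] = 10.0800, Var(X) = 5.8464
(b) P(X = 8) = 0.116791
(c) P(X ≤ 11) = 0.723493
(d) P(8 ≤ X ≤ 11) = 0.580968

We have X ~ Binomial(n=24, p=0.42).

(a) Moments:
E[X] = 10.0800
Var(X) = 5.8464
σ = √Var(X) = 2.4179

(b) Point probability using PMF:
P(X = 8) = 0.116791

(c) Cumulative probability using CDF:
P(X ≤ 11) = F(11) = 0.723493

(d) Range probability:
P(8 ≤ X ≤ 11) = P(X ≤ 11) - P(X ≤ 7)
                   = F(11) - F(7)
                   = 0.723493 - 0.142526
                   = 0.580968

This means approximately 58.1% of outcomes fall in the interval [8, 11].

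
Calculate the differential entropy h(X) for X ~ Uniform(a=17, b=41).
3.1781 nats

We have X ~ Uniform(a=17, b=41).

The differential entropy measures the uncertainty or information content of the distribution.

For a Uniform distribution with a=17, b=41:
h(X) = 3.1781 nats

(In bits, this would be 4.5850 bits.)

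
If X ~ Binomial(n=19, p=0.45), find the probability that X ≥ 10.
0.328964

We have X ~ Binomial(n=19, p=0.45).

For discrete distributions, P(X ≥ 10) = 1 - P(X ≤ 9).

P(X ≤ 9) = 0.671036
P(X ≥ 10) = 1 - 0.671036 = 0.328964

So there's approximately a 32.9% chance that X is at least 10.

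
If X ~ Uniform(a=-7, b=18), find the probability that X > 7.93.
0.402800

We have X ~ Uniform(a=-7, b=18).

P(X > 7.93) = 1 - P(X ≤ 7.93)
                = 1 - F(7.93)
                = 1 - 0.597200
                = 0.402800

So there's approximately a 40.3% chance that X exceeds 7.93.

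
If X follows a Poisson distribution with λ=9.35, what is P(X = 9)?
0.130884

We have X ~ Poisson(λ=9.35).

For a Poisson distribution, the PMF gives us the probability of each outcome.

Using the PMF formula:
P(X = 9) = 0.130884

Rounded to 4 decimal places: 0.1309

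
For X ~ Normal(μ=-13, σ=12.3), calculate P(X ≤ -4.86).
0.745947

We have X ~ Normal(μ=-13, σ=12.3).

The CDF gives us P(X ≤ k).

Using the CDF:
P(X ≤ -4.86) = 0.745947

This means there's approximately a 74.6% chance that X is at most -4.86.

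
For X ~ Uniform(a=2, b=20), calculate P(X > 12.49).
0.417222

We have X ~ Uniform(a=2, b=20).

P(X > 12.49) = 1 - P(X ≤ 12.49)
                = 1 - F(12.49)
                = 1 - 0.582778
                = 0.417222

So there's approximately a 41.7% chance that X exceeds 12.49.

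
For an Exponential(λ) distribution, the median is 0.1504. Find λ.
λ = 4.6087

For X ~ Exponential(λ), the CDF is F(x) = 1 - e^(-λx).
The median m satisfies F(m) = 0.5:
1 - e^(-λm) = 0.5
e^(-λm) = 0.5
λm = ln(2)
m = ln(2) / λ

Given m = 0.1504:
λ = ln(2) / 0.1504 = 0.693147 / 0.1504 = 4.6087

Verification: ln(2) / 4.6087 = 0.1504 ✓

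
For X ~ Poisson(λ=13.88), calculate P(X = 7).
0.018462

We have X ~ Poisson(λ=13.88).

For a Poisson distribution, the PMF gives us the probability of each outcome.

Using the PMF formula:
P(X = 7) = 0.018462

Rounded to 4 decimal places: 0.0185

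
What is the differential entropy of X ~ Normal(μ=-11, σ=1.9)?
2.0608 nats

We have X ~ Normal(μ=-11, σ=1.9).

The differential entropy measures the uncertainty or information content of the distribution.

For a Normal distribution with μ=-11, σ=1.9:
h(X) = 2.0608 nats

(In bits, this would be 2.9731 bits.)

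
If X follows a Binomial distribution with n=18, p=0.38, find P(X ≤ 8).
0.791575

We have X ~ Binomial(n=18, p=0.38).

The CDF gives us P(X ≤ k).

Using the CDF:
P(X ≤ 8) = 0.791575

This means there's approximately a 79.2% chance that X is at most 8.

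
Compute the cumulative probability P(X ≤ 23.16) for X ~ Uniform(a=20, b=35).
0.210667

We have X ~ Uniform(a=20, b=35).

The CDF gives us P(X ≤ k).

Using the CDF:
P(X ≤ 23.16) = 0.210667

This means there's approximately a 21.1% chance that X is at most 23.16.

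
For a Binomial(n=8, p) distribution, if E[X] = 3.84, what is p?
p = 0.48

For a Binomial(n, p) distribution:
E[X] = n × p

Given n = 8 and E[X] = 3.84:
3.84 = 8 × p
p = 3.84 / 8 = 0.48

Verification: Binomial(8, 0.48) has E[X] = 3.84 ✓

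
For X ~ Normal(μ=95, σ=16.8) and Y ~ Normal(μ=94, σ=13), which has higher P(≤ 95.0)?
Y has higher probability (P(Y ≤ 95.0) = 0.5307 > P(X ≤ 95.0) = 0.5000)

Compute P(≤ 95.0) for each distribution:

X ~ Normal(μ=95, σ=16.8):
P(X ≤ 95.0) = 0.5000

Y ~ Normal(μ=94, σ=13):
P(Y ≤ 95.0) = 0.5307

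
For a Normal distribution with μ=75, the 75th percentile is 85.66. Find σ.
σ = 15.8045

For X ~ Normal(μ, σ), the p-th percentile satisfies x = μ + z_p × σ,
where z_p = Φ⁻¹(p) is the standard normal quantile.

Step 1: z_{0.75} = Φ⁻¹(0.75) = 0.6745

Step 2: Solve for σ:
85.66 = 75 + 0.6745 × σ
σ = (85.66 - 75) / 0.6745
σ = 10.66 / 0.6745
σ = 15.8045

Verification: μ + z × σ = 75 + 0.6745 × 15.8045 = 85.66 ✓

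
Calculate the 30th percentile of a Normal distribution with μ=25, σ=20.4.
14.3022

We have X ~ Normal(μ=25, σ=20.4).

We want to find x such that P(X ≤ x) = 0.3.

This is the 30th percentile, which means 30% of values fall below this point.

Using the inverse CDF (quantile function):
x = F⁻¹(0.3) = 14.3022

Verification: P(X ≤ 14.3022) = 0.3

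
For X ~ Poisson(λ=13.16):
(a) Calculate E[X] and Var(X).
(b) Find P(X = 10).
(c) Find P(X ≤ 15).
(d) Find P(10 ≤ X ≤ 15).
(a) E[X] = 13.1600, Var(X) = 13.1600
(b) P(X = 10) = 0.082695
(c) P(X ≤ 15) = 0.749281
(d) P(10 ≤ X ≤ 15) = 0.593779

We have X ~ Poisson(λ=13.16).

(a) Moments:
E[X] = 13.1600
Var(X) = 13.1600
σ = √Var(X) = 3.6277

(b) Point probability using PMF:
P(X = 10) = 0.082695

(c) Cumulative probability using CDF:
P(X ≤ 15) = F(15) = 0.749281

(d) Range probability:
P(10 ≤ X ≤ 15) = P(X ≤ 15) - P(X ≤ 9)
                   = F(15) - F(9)
                   = 0.749281 - 0.155501
                   = 0.593779

This means approximately 59.4% of outcomes fall in the interval [10, 15].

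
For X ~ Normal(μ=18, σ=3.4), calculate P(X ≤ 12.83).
0.064182

We have X ~ Normal(μ=18, σ=3.4).

The CDF gives us P(X ≤ k).

Using the CDF:
P(X ≤ 12.83) = 0.064182

This means there's approximately a 6.4% chance that X is at most 12.83.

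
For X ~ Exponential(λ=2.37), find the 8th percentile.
0.0352

We have X ~ Exponential(λ=2.37).

We want to find x such that P(X ≤ x) = 0.08.

This is the 8th percentile, which means 8% of values fall below this point.

Using the inverse CDF (quantile function):
x = F⁻¹(0.08) = 0.0352

Verification: P(X ≤ 0.0352) = 0.08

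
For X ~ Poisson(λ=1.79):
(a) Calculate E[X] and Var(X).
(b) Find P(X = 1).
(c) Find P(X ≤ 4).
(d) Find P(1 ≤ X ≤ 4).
(a) E[X] = 1.7900, Var(X) = 1.7900
(b) P(X = 1) = 0.298859
(c) P(X ≤ 4) = 0.964312
(d) P(1 ≤ X ≤ 4) = 0.797352

We have X ~ Poisson(λ=1.79).

(a) Moments:
E[X] = 1.7900
Var(X) = 1.7900
σ = √Var(X) = 1.3379

(b) Point probability using PMF:
P(X = 1) = 0.298859

(c) Cumulative probability using CDF:
P(X ≤ 4) = F(4) = 0.964312

(d) Range probability:
P(1 ≤ X ≤ 4) = P(X ≤ 4) - P(X ≤ 0)
                   = F(4) - F(0)
                   = 0.964312 - 0.166960
                   = 0.797352

This means approximately 79.7% of outcomes fall in the interval [1, 4].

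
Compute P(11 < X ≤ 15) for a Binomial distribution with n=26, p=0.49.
0.546460

We have X ~ Binomial(n=26, p=0.49).

To find P(11 < X ≤ 15), we use:
P(11 < X ≤ 15) = P(X ≤ 15) - P(X ≤ 11)
                 = F(15) - F(11)
                 = 0.860594 - 0.314134
                 = 0.546460

So there's approximately a 54.6% chance that X falls in this range.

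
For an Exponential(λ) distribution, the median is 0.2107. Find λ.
λ = 3.2897

For X ~ Exponential(λ), the CDF is F(x) = 1 - e^(-λx).
The median m satisfies F(m) = 0.5:
1 - e^(-λm) = 0.5
e^(-λm) = 0.5
λm = ln(2)
m = ln(2) / λ

Given m = 0.2107:
λ = ln(2) / 0.2107 = 0.693147 / 0.2107 = 3.2897

Verification: ln(2) / 3.2897 = 0.2107 ✓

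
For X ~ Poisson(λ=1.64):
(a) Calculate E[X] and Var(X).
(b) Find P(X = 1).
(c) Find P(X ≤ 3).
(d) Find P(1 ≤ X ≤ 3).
(a) E[X] = 1.6400, Var(X) = 1.6400
(b) P(X = 1) = 0.318127
(c) P(X ≤ 3) = 0.915578
(d) P(1 ≤ X ≤ 3) = 0.721597

We have X ~ Poisson(λ=1.64).

(a) Moments:
E[X] = 1.6400
Var(X) = 1.6400
σ = √Var(X) = 1.2806

(b) Point probability using PMF:
P(X = 1) = 0.318127

(c) Cumulative probability using CDF:
P(X ≤ 3) = F(3) = 0.915578

(d) Range probability:
P(1 ≤ X ≤ 3) = P(X ≤ 3) - P(X ≤ 0)
                   = F(3) - F(0)
                   = 0.915578 - 0.193980
                   = 0.721597

This means approximately 72.2% of outcomes fall in the interval [1, 3].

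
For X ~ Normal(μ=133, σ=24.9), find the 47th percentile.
131.1258

We have X ~ Normal(μ=133, σ=24.9).

We want to find x such that P(X ≤ x) = 0.47.

This is the 47th percentile, which means 47% of values fall below this point.

Using the inverse CDF (quantile function):
x = F⁻¹(0.47) = 131.1258

Verification: P(X ≤ 131.1258) = 0.47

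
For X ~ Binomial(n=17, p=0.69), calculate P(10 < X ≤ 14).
0.680670

We have X ~ Binomial(n=17, p=0.69).

To find P(10 < X ≤ 14), we use:
P(10 < X ≤ 14) = P(X ≤ 14) - P(X ≤ 10)
                 = F(14) - F(10)
                 = 0.934263 - 0.253593
                 = 0.680670

So there's approximately a 68.1% chance that X falls in this range.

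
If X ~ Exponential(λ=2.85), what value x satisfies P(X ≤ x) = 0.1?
0.0370

We have X ~ Exponential(λ=2.85).

We want to find x such that P(X ≤ x) = 0.1.

This is the 10th percentile, which means 10% of values fall below this point.

Using the inverse CDF (quantile function):
x = F⁻¹(0.1) = 0.0370

Verification: P(X ≤ 0.0370) = 0.1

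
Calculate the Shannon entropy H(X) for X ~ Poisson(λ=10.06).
2.5645 nats

We have X ~ Poisson(λ=10.06).

The Shannon entropy measures the uncertainty or information content of the distribution.

For a Poisson distribution with λ=10.06:
H(X) = 2.5645 nats

(In bits, this would be 3.6997 bits.)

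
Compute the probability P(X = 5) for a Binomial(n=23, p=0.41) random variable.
0.029257

We have X ~ Binomial(n=23, p=0.41).

For a Binomial distribution, the PMF gives us the probability of each outcome.

Using the PMF formula:
P(X = 5) = 0.029257

Rounded to 4 decimal places: 0.0293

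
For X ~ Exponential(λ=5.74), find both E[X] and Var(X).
E[X] = 0.1742, Var(X) = 0.0304

We have X ~ Exponential(λ=5.74).

For an Exponential distribution with λ=5.74:

Expected value:
E[X] = 0.1742

Variance:
Var(X) = 0.0304

Standard deviation:
σ = √Var(X) = 0.1742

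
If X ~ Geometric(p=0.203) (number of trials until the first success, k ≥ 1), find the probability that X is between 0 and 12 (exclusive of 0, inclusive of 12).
0.934310

We have X ~ Geometric(p=0.203) (number of trials until the first success, k ≥ 1).

To find P(0 < X ≤ 12), we use:
P(0 < X ≤ 12) = P(X ≤ 12) - P(X ≤ 0)
                 = F(12) - F(0)
                 = 0.934310 - 0.000000
                 = 0.934310

So there's approximately a 93.4% chance that X falls in this range.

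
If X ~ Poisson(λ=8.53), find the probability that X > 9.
0.350926

We have X ~ Poisson(λ=8.53).

P(X > 9) = 1 - P(X ≤ 9)
                = 1 - F(9)
                = 1 - 0.649074
                = 0.350926

So there's approximately a 35.1% chance that X exceeds 9.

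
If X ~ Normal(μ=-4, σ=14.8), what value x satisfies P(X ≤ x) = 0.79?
7.9350

We have X ~ Normal(μ=-4, σ=14.8).

We want to find x such that P(X ≤ x) = 0.79.

This is the 79th percentile, which means 79% of values fall below this point.

Using the inverse CDF (quantile function):
x = F⁻¹(0.79) = 7.9350

Verification: P(X ≤ 7.9350) = 0.79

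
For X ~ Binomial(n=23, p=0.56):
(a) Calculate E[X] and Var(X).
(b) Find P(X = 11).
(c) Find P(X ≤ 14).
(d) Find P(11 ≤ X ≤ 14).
(a) E[X] = 12.8800, Var(X) = 5.6672
(b) P(X = 11) = 0.120921
(c) P(X ≤ 14) = 0.749950
(d) P(11 ≤ X ≤ 14) = 0.591230

We have X ~ Binomial(n=23, p=0.56).

(a) Moments:
E[X] = 12.8800
Var(X) = 5.6672
σ = √Var(X) = 2.3806

(b) Point probability using PMF:
P(X = 11) = 0.120921

(c) Cumulative probability using CDF:
P(X ≤ 14) = F(14) = 0.749950

(d) Range probability:
P(11 ≤ X ≤ 14) = P(X ≤ 14) - P(X ≤ 10)
                   = F(14) - F(10)
                   = 0.749950 - 0.158721
                   = 0.591230

This means approximately 59.1% of outcomes fall in the interval [11, 14].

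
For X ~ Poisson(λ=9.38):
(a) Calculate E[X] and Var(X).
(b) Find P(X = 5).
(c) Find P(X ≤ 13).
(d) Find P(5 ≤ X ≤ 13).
(a) E[X] = 9.3800, Var(X) = 9.3800
(b) P(X = 5) = 0.051068
(c) P(X ≤ 13) = 0.905377
(d) P(5 ≤ X ≤ 13) = 0.861958

We have X ~ Poisson(λ=9.38).

(a) Moments:
E[X] = 9.3800
Var(X) = 9.3800
σ = √Var(X) = 3.0627

(b) Point probability using PMF:
P(X = 5) = 0.051068

(c) Cumulative probability using CDF:
P(X ≤ 13) = F(13) = 0.905377

(d) Range probability:
P(5 ≤ X ≤ 13) = P(X ≤ 13) - P(X ≤ 4)
                   = F(13) - F(4)
                   = 0.905377 - 0.043419
                   = 0.861958

This means approximately 86.2% of outcomes fall in the interval [5, 13].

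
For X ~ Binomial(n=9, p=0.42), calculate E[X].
3.7800

We have X ~ Binomial(n=9, p=0.42).

For a Binomial distribution with n=9, p=0.42:
E[X] = 3.7800

This is the expected (average) value of X.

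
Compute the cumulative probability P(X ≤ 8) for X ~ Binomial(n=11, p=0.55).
0.934776

We have X ~ Binomial(n=11, p=0.55).

The CDF gives us P(X ≤ k).

Using the CDF:
P(X ≤ 8) = 0.934776

This means there's approximately a 93.5% chance that X is at most 8.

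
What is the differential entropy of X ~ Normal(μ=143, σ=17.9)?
4.3037 nats

We have X ~ Normal(μ=143, σ=17.9).

The differential entropy measures the uncertainty or information content of the distribution.

For a Normal distribution with μ=143, σ=17.9:
h(X) = 4.3037 nats

(In bits, this would be 6.2090 bits.)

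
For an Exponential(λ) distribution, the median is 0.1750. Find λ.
λ = 3.9608

For X ~ Exponential(λ), the CDF is F(x) = 1 - e^(-λx).
The median m satisfies F(m) = 0.5:
1 - e^(-λm) = 0.5
e^(-λm) = 0.5
λm = ln(2)
m = ln(2) / λ

Given m = 0.1750:
λ = ln(2) / 0.1750 = 0.693147 / 0.1750 = 3.9608

Verification: ln(2) / 3.9608 = 0.1750 ✓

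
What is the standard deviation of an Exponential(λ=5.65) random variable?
0.1770

We have X ~ Exponential(λ=5.65).

For an Exponential distribution with λ=5.65:
σ = √Var(X) = 0.1770

The standard deviation is the square root of the variance.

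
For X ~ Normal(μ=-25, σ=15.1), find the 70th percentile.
-17.0816

We have X ~ Normal(μ=-25, σ=15.1).

We want to find x such that P(X ≤ x) = 0.7.

This is the 70th percentile, which means 70% of values fall below this point.

Using the inverse CDF (quantile function):
x = F⁻¹(0.7) = -17.0816

Verification: P(X ≤ -17.0816) = 0.7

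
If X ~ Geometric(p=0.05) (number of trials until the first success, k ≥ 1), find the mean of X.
20.0000

We have X ~ Geometric(p=0.05) (number of trials until the first success, k ≥ 1).

For a Geometric distribution with p=0.05 (number of trials until the first success, k ≥ 1):
E[X] = 20.0000

This is the expected (average) value of X.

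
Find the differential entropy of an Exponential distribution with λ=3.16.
-0.1506 nats

We have X ~ Exponential(λ=3.16).

The differential entropy measures the uncertainty or information content of the distribution.

For an Exponential distribution with λ=3.16:
h(X) = -0.1506 nats

(In bits, this would be -0.2172 bits.)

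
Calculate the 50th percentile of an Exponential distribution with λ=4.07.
0.1703

We have X ~ Exponential(λ=4.07).

We want to find x such that P(X ≤ x) = 0.5.

This is the 50th percentile, which means 50% of values fall below this point.

Using the inverse CDF (quantile function):
x = F⁻¹(0.5) = 0.1703

Verification: P(X ≤ 0.1703) = 0.5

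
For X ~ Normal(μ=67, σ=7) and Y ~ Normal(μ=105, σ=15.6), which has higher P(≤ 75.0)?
X has higher probability (P(X ≤ 75.0) = 0.8735 > P(Y ≤ 75.0) = 0.0272)

Compute P(≤ 75.0) for each distribution:

X ~ Normal(μ=67, σ=7):
P(X ≤ 75.0) = 0.8735

Y ~ Normal(μ=105, σ=15.6):
P(Y ≤ 75.0) = 0.0272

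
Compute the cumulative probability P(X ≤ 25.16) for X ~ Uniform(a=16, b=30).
0.654286

We have X ~ Uniform(a=16, b=30).

The CDF gives us P(X ≤ k).

Using the CDF:
P(X ≤ 25.16) = 0.654286

This means there's approximately a 65.4% chance that X is at most 25.16.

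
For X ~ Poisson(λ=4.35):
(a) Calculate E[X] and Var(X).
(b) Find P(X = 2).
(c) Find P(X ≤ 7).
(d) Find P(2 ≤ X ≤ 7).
(a) E[X] = 4.3500, Var(X) = 4.3500
(b) P(X = 2) = 0.122115
(c) P(X ≤ 7) = 0.925252
(d) P(2 ≤ X ≤ 7) = 0.856200

We have X ~ Poisson(λ=4.35).

(a) Moments:
E[X] = 4.3500
Var(X) = 4.3500
σ = √Var(X) = 2.0857

(b) Point probability using PMF:
P(X = 2) = 0.122115

(c) Cumulative probability using CDF:
P(X ≤ 7) = F(7) = 0.925252

(d) Range probability:
P(2 ≤ X ≤ 7) = P(X ≤ 7) - P(X ≤ 1)
                   = F(7) - F(1)
                   = 0.925252 - 0.069051
                   = 0.856200

This means approximately 85.6% of outcomes fall in the interval [2, 7].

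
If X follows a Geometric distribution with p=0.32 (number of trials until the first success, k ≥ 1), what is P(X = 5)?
0.068420

We have X ~ Geometric(p=0.32) (number of trials until the first success, k ≥ 1).

For a Geometric distribution, the PMF gives us the probability of each outcome.

Using the PMF formula:
P(X = 5) = 0.068420

Rounded to 4 decimal places: 0.0684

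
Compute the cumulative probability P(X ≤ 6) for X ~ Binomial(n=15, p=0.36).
0.727840

We have X ~ Binomial(n=15, p=0.36).

The CDF gives us P(X ≤ k).

Using the CDF:
P(X ≤ 6) = 0.727840

This means there's approximately a 72.8% chance that X is at most 6.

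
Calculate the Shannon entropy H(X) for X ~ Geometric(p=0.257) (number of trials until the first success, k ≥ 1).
2.2175 nats

We have X ~ Geometric(p=0.257) (number of trials until the first success, k ≥ 1).

The Shannon entropy measures the uncertainty or information content of the distribution.

For a Geometric distribution with p=0.257 (number of trials until the first success, k ≥ 1):
H(X) = 2.2175 nats

(In bits, this would be 3.1992 bits.)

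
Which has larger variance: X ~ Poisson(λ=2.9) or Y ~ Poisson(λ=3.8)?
Y has larger variance (3.8000 > 2.9000)

Compute the variance for each distribution:

X ~ Poisson(λ=2.9):
Var(X) = 2.9000

Y ~ Poisson(λ=3.8):
Var(Y) = 3.8000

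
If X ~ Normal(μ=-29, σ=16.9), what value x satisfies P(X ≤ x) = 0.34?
-35.9706

We have X ~ Normal(μ=-29, σ=16.9).

We want to find x such that P(X ≤ x) = 0.34.

This is the 34th percentile, which means 34% of values fall below this point.

Using the inverse CDF (quantile function):
x = F⁻¹(0.34) = -35.9706

Verification: P(X ≤ -35.9706) = 0.34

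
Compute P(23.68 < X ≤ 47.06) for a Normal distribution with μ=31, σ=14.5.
0.559140

We have X ~ Normal(μ=31, σ=14.5).

To find P(23.68 < X ≤ 47.06), we use:
P(23.68 < X ≤ 47.06) = P(X ≤ 47.06) - P(X ≤ 23.68)
                 = F(47.06) - F(23.68)
                 = 0.865980 - 0.306840
                 = 0.559140

So there's approximately a 55.9% chance that X falls in this range.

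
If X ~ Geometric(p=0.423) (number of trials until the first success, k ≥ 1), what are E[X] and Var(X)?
E[X] = 2.3641, Var(X) = 3.2247

We have X ~ Geometric(p=0.423) (number of trials until the first success, k ≥ 1).

For a Geometric distribution with p=0.423 (number of trials until the first success, k ≥ 1):

Expected value:
E[X] = 2.3641

Variance:
Var(X) = 3.2247

Standard deviation:
σ = √Var(X) = 1.7958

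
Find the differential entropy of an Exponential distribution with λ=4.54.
-0.5129 nats

We have X ~ Exponential(λ=4.54).

The differential entropy measures the uncertainty or information content of the distribution.

For an Exponential distribution with λ=4.54:
h(X) = -0.5129 nats

(In bits, this would be -0.7400 bits.)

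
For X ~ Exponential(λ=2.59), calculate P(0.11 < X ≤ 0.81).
0.629376

We have X ~ Exponential(λ=2.59).

To find P(0.11 < X ≤ 0.81), we use:
P(0.11 < X ≤ 0.81) = P(X ≤ 0.81) - P(X ≤ 0.11)
                 = F(0.81) - F(0.11)
                 = 0.877286 - 0.247911
                 = 0.629376

So there's approximately a 62.9% chance that X falls in this range.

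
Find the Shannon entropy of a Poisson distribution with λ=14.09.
2.7355 nats

We have X ~ Poisson(λ=14.09).

The Shannon entropy measures the uncertainty or information content of the distribution.

For a Poisson distribution with λ=14.09:
H(X) = 2.7355 nats

(In bits, this would be 3.9465 bits.)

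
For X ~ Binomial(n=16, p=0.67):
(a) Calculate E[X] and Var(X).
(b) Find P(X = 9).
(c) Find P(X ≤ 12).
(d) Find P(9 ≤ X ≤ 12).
(a) E[X] = 10.7200, Var(X) = 3.5376
(b) P(X = 9) = 0.132647
(c) P(X ≤ 12) = 0.827023
(d) P(9 ≤ X ≤ 12) = 0.706553

We have X ~ Binomial(n=16, p=0.67).

(a) Moments:
E[X] = 10.7200
Var(X) = 3.5376
σ = √Var(X) = 1.8809

(b) Point probability using PMF:
P(X = 9) = 0.132647

(c) Cumulative probability using CDF:
P(X ≤ 12) = F(12) = 0.827023

(d) Range probability:
P(9 ≤ X ≤ 12) = P(X ≤ 12) - P(X ≤ 8)
                   = F(12) - F(8)
                   = 0.827023 - 0.120469
                   = 0.706553

This means approximately 70.7% of outcomes fall in the interval [9, 12].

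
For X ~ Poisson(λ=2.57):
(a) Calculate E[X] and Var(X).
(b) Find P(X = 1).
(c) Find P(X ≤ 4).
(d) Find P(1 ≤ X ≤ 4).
(a) E[X] = 2.5700, Var(X) = 2.5700
(b) P(X = 1) = 0.196696
(c) P(X ≤ 4) = 0.881632
(d) P(1 ≤ X ≤ 4) = 0.805096

We have X ~ Poisson(λ=2.57).

(a) Moments:
E[X] = 2.5700
Var(X) = 2.5700
σ = √Var(X) = 1.6031

(b) Point probability using PMF:
P(X = 1) = 0.196696

(c) Cumulative probability using CDF:
P(X ≤ 4) = F(4) = 0.881632

(d) Range probability:
P(1 ≤ X ≤ 4) = P(X ≤ 4) - P(X ≤ 0)
                   = F(4) - F(0)
                   = 0.881632 - 0.076536
                   = 0.805096

This means approximately 80.5% of outcomes fall in the interval [1, 4].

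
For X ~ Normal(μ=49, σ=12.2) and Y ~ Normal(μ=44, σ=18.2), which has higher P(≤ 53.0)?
Y has higher probability (P(Y ≤ 53.0) = 0.6895 > P(X ≤ 53.0) = 0.6285)

Compute P(≤ 53.0) for each distribution:

X ~ Normal(μ=49, σ=12.2):
P(X ≤ 53.0) = 0.6285

Y ~ Normal(μ=44, σ=18.2):
P(Y ≤ 53.0) = 0.6895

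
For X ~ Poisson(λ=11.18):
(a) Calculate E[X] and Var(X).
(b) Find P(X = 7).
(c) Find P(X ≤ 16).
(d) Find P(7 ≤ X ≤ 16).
(a) E[X] = 11.1800, Var(X) = 11.1800
(b) P(X = 7) = 0.060430
(c) P(X ≤ 16) = 0.937201
(d) P(7 ≤ X ≤ 16) = 0.865687

We have X ~ Poisson(λ=11.18).

(a) Moments:
E[X] = 11.1800
Var(X) = 11.1800
σ = √Var(X) = 3.3437

(b) Point probability using PMF:
P(X = 7) = 0.060430

(c) Cumulative probability using CDF:
P(X ≤ 16) = F(16) = 0.937201

(d) Range probability:
P(7 ≤ X ≤ 16) = P(X ≤ 16) - P(X ≤ 6)
                   = F(16) - F(6)
                   = 0.937201 - 0.071514
                   = 0.865687

This means approximately 86.6% of outcomes fall in the interval [7, 16].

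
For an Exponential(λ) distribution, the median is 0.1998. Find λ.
λ = 3.4692

For X ~ Exponential(λ), the CDF is F(x) = 1 - e^(-λx).
The median m satisfies F(m) = 0.5:
1 - e^(-λm) = 0.5
e^(-λm) = 0.5
λm = ln(2)
m = ln(2) / λ

Given m = 0.1998:
λ = ln(2) / 0.1998 = 0.693147 / 0.1998 = 3.4692

Verification: ln(2) / 3.4692 = 0.1998 ✓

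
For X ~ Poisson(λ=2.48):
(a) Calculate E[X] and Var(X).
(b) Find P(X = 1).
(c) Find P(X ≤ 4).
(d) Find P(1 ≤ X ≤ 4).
(a) E[X] = 2.4800, Var(X) = 2.4800
(b) P(X = 1) = 0.207683
(c) P(X ≤ 4) = 0.893834
(d) P(1 ≤ X ≤ 4) = 0.810091

We have X ~ Poisson(λ=2.48).

(a) Moments:
E[X] = 2.4800
Var(X) = 2.4800
σ = √Var(X) = 1.5748

(b) Point probability using PMF:
P(X = 1) = 0.207683

(c) Cumulative probability using CDF:
P(X ≤ 4) = F(4) = 0.893834

(d) Range probability:
P(1 ≤ X ≤ 4) = P(X ≤ 4) - P(X ≤ 0)
                   = F(4) - F(0)
                   = 0.893834 - 0.083743
                   = 0.810091

This means approximately 81.0% of outcomes fall in the interval [1, 4].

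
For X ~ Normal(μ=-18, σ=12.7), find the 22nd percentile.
-27.8069

We have X ~ Normal(μ=-18, σ=12.7).

We want to find x such that P(X ≤ x) = 0.22.

This is the 22nd percentile, which means 22% of values fall below this point.

Using the inverse CDF (quantile function):
x = F⁻¹(0.22) = -27.8069

Verification: P(X ≤ -27.8069) = 0.22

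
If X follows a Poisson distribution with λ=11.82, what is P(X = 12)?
0.114212

We have X ~ Poisson(λ=11.82).

For a Poisson distribution, the PMF gives us the probability of each outcome.

Using the PMF formula:
P(X = 12) = 0.114212

Rounded to 4 decimal places: 0.1142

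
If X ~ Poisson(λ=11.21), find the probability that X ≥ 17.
0.063999

We have X ~ Poisson(λ=11.21).

For discrete distributions, P(X ≥ 17) = 1 - P(X ≤ 16).

P(X ≤ 16) = 0.936001
P(X ≥ 17) = 1 - 0.936001 = 0.063999

So there's approximately a 6.4% chance that X is at least 17.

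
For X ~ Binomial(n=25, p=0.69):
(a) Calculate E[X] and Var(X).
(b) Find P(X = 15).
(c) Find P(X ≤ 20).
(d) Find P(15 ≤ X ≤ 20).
(a) E[X] = 17.2500, Var(X) = 5.3475
(b) P(X = 15) = 0.102503
(c) P(X ≤ 20) = 0.925432
(d) P(15 ≤ X ≤ 20) = 0.806676

We have X ~ Binomial(n=25, p=0.69).

(a) Moments:
E[X] = 17.2500
Var(X) = 5.3475
σ = √Var(X) = 2.3125

(b) Point probability using PMF:
P(X = 15) = 0.102503

(c) Cumulative probability using CDF:
P(X ≤ 20) = F(20) = 0.925432

(d) Range probability:
P(15 ≤ X ≤ 20) = P(X ≤ 20) - P(X ≤ 14)
                   = F(20) - F(14)
                   = 0.925432 - 0.118756
                   = 0.806676

This means approximately 80.7% of outcomes fall in the interval [15, 20].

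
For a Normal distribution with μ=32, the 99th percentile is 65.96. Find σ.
σ = 14.5980

For X ~ Normal(μ, σ), the p-th percentile satisfies x = μ + z_p × σ,
where z_p = Φ⁻¹(p) is the standard normal quantile.

Step 1: z_{0.99} = Φ⁻¹(0.99) = 2.3263

Step 2: Solve for σ:
65.96 = 32 + 2.3263 × σ
σ = (65.96 - 32) / 2.3263
σ = 33.96 / 2.3263
σ = 14.5980

Verification: μ + z × σ = 32 + 2.3263 × 14.5980 = 65.96 ✓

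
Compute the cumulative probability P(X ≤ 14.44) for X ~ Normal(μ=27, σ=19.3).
0.257595

We have X ~ Normal(μ=27, σ=19.3).

The CDF gives us P(X ≤ k).

Using the CDF:
P(X ≤ 14.44) = 0.257595

This means there's approximately a 25.8% chance that X is at most 14.44.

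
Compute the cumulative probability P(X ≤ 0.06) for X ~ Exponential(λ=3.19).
0.174198

We have X ~ Exponential(λ=3.19).

The CDF gives us P(X ≤ k).

Using the CDF:
P(X ≤ 0.06) = 0.174198

This means there's approximately a 17.4% chance that X is at most 0.06.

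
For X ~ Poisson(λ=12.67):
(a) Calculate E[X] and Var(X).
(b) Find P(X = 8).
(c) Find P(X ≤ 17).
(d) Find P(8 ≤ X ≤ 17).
(a) E[X] = 12.6700, Var(X) = 12.6700
(b) P(X = 8) = 0.051782
(c) P(X ≤ 17) = 0.907684
(d) P(8 ≤ X ≤ 17) = 0.843633

We have X ~ Poisson(λ=12.67).

(a) Moments:
E[X] = 12.6700
Var(X) = 12.6700
σ = √Var(X) = 3.5595

(b) Point probability using PMF:
P(X = 8) = 0.051782

(c) Cumulative probability using CDF:
P(X ≤ 17) = F(17) = 0.907684

(d) Range probability:
P(8 ≤ X ≤ 17) = P(X ≤ 17) - P(X ≤ 7)
                   = F(17) - F(7)
                   = 0.907684 - 0.064051
                   = 0.843633

This means approximately 84.4% of outcomes fall in the interval [8, 17].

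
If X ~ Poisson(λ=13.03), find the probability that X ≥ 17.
0.166671

We have X ~ Poisson(λ=13.03).

For discrete distributions, P(X ≥ 17) = 1 - P(X ≤ 16).

P(X ≤ 16) = 0.833329
P(X ≥ 17) = 1 - 0.833329 = 0.166671

So there's approximately a 16.7% chance that X is at least 17.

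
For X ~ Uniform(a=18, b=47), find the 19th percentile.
23.5100

We have X ~ Uniform(a=18, b=47).

We want to find x such that P(X ≤ x) = 0.19.

This is the 19th percentile, which means 19% of values fall below this point.

Using the inverse CDF (quantile function):
x = F⁻¹(0.19) = 23.5100

Verification: P(X ≤ 23.5100) = 0.19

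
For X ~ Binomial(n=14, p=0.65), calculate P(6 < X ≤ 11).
0.840729

We have X ~ Binomial(n=14, p=0.65).

To find P(6 < X ≤ 11), we use:
P(6 < X ≤ 11) = P(X ≤ 11) - P(X ≤ 6)
                 = F(11) - F(6)
                 = 0.916073 - 0.075345
                 = 0.840729

So there's approximately a 84.1% chance that X falls in this range.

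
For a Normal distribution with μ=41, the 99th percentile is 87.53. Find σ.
σ = 20.0013

For X ~ Normal(μ, σ), the p-th percentile satisfies x = μ + z_p × σ,
where z_p = Φ⁻¹(p) is the standard normal quantile.

Step 1: z_{0.99} = Φ⁻¹(0.99) = 2.3263

Step 2: Solve for σ:
87.53 = 41 + 2.3263 × σ
σ = (87.53 - 41) / 2.3263
σ = 46.53 / 2.3263
σ = 20.0013

Verification: μ + z × σ = 41 + 2.3263 × 20.0013 = 87.53 ✓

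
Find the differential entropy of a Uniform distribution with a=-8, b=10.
2.8904 nats

We have X ~ Uniform(a=-8, b=10).

The differential entropy measures the uncertainty or information content of the distribution.

For a Uniform distribution with a=-8, b=10:
h(X) = 2.8904 nats

(In bits, this would be 4.1699 bits.)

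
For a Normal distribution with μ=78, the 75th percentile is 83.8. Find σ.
σ = 8.5991

For X ~ Normal(μ, σ), the p-th percentile satisfies x = μ + z_p × σ,
where z_p = Φ⁻¹(p) is the standard normal quantile.

Step 1: z_{0.75} = Φ⁻¹(0.75) = 0.6745

Step 2: Solve for σ:
83.8 = 78 + 0.6745 × σ
σ = (83.8 - 78) / 0.6745
σ = 5.80 / 0.6745
σ = 8.5991

Verification: μ + z × σ = 78 + 0.6745 × 8.5991 = 83.80 ✓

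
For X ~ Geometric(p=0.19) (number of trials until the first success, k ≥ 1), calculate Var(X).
22.4377

We have X ~ Geometric(p=0.19) (number of trials until the first success, k ≥ 1).

For a Geometric distribution with p=0.19 (number of trials until the first success, k ≥ 1):
Var(X) = 22.4377

The variance measures the spread of the distribution around the mean.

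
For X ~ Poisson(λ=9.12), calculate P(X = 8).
0.129919

We have X ~ Poisson(λ=9.12).

For a Poisson distribution, the PMF gives us the probability of each outcome.

Using the PMF formula:
P(X = 8) = 0.129919

Rounded to 4 decimal places: 0.1299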